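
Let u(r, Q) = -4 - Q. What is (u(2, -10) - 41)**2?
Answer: 1225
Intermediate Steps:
(u(2, -10) - 41)**2 = ((-4 - 1*(-10)) - 41)**2 = ((-4 + 10) - 41)**2 = (6 - 41)**2 = (-35)**2 = 1225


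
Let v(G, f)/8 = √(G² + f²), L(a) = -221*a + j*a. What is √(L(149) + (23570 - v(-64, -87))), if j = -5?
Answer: 2*√(-2526 - 2*√11665) ≈ 104.73*I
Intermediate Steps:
L(a) = -226*a (L(a) = -221*a - 5*a = -226*a)
v(G, f) = 8*√(G² + f²)
√(L(149) + (23570 - v(-64, -87))) = √(-226*149 + (23570 - 8*√((-64)² + (-87)²))) = √(-33674 + (23570 - 8*√(4096 + 7569))) = √(-33674 + (23570 - 8*√11665)) = √(-10104 - 8*√11665)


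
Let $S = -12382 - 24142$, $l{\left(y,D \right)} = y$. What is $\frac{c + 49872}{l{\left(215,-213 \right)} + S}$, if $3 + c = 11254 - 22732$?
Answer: $- \frac{12797}{12103} \approx -1.0573$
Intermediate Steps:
$c = -11481$ ($c = -3 + \left(11254 - 22732\right) = -3 - 11478 = -11481$)
$S = -36524$
$\frac{c + 49872}{l{\left(215,-213 \right)} + S} = \frac{-11481 + 49872}{215 - 36524} = \frac{38391}{-36309} = 38391 \left(- \frac{1}{36309}\right) = - \frac{12797}{12103}$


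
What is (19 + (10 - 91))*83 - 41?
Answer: -5187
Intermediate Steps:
(19 + (10 - 91))*83 - 41 = (19 - 81)*83 - 41 = -62*83 - 41 = -5146 - 41 = -5187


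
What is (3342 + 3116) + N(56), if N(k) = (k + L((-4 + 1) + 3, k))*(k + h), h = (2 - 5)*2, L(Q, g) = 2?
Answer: 9358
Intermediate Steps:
h = -6 (h = -3*2 = -6)
N(k) = (-6 + k)*(2 + k) (N(k) = (k + 2)*(k - 6) = (2 + k)*(-6 + k) = (-6 + k)*(2 + k))
(3342 + 3116) + N(56) = (3342 + 3116) + (-12 + 56**2 - 4*56) = 6458 + (-12 + 3136 - 224) = 6458 + 2900 = 9358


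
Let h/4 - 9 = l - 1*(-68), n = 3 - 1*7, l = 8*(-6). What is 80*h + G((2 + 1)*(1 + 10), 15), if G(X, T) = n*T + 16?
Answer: 9236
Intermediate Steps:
l = -48
n = -4 (n = 3 - 7 = -4)
h = 116 (h = 36 + 4*(-48 - 1*(-68)) = 36 + 4*(-48 + 68) = 36 + 4*20 = 36 + 80 = 116)
G(X, T) = 16 - 4*T (G(X, T) = -4*T + 16 = 16 - 4*T)
80*h + G((2 + 1)*(1 + 10), 15) = 80*116 + (16 - 4*15) = 9280 + (16 - 60) = 9280 - 44 = 9236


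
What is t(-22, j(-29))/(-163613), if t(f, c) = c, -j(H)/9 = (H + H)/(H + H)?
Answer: 9/163613 ≈ 5.5008e-5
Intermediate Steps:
j(H) = -9 (j(H) = -9*(H + H)/(H + H) = -9*2*H/(2*H) = -9*2*H*1/(2*H) = -9*1 = -9)
t(-22, j(-29))/(-163613) = -9/(-163613) = -9*(-1/163613) = 9/163613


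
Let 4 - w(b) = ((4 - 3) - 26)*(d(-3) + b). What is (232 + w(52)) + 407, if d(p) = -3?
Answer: 1868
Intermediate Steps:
w(b) = -71 + 25*b (w(b) = 4 - ((4 - 3) - 26)*(-3 + b) = 4 - (1 - 26)*(-3 + b) = 4 - (-25)*(-3 + b) = 4 - (75 - 25*b) = 4 + (-75 + 25*b) = -71 + 25*b)
(232 + w(52)) + 407 = (232 + (-71 + 25*52)) + 407 = (232 + (-71 + 1300)) + 407 = (232 + 1229) + 407 = 1461 + 407 = 1868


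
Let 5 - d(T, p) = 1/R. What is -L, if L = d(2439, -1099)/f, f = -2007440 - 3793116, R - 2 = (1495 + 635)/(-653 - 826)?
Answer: 887/1600953456 ≈ 5.5405e-7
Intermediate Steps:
R = 276/493 (R = 2 + (1495 + 635)/(-653 - 826) = 2 + 2130/(-1479) = 2 + 2130*(-1/1479) = 2 - 710/493 = 276/493 ≈ 0.55984)
d(T, p) = 887/276 (d(T, p) = 5 - 1/276/493 = 5 - 1*493/276 = 5 - 493/276 = 887/276)
f = -5800556
L = -887/1600953456 (L = (887/276)/(-5800556) = (887/276)*(-1/5800556) = -887/1600953456 ≈ -5.5405e-7)
-L = -1*(-887/1600953456) = 887/1600953456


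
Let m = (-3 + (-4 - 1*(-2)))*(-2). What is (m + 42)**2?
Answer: 2704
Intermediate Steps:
m = 10 (m = (-3 + (-4 + 2))*(-2) = (-3 - 2)*(-2) = -5*(-2) = 10)
(m + 42)**2 = (10 + 42)**2 = 52**2 = 2704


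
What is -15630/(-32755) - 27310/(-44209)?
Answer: 317105144/289613159 ≈ 1.0949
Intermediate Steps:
-15630/(-32755) - 27310/(-44209) = -15630*(-1/32755) - 27310*(-1/44209) = 3126/6551 + 27310/44209 = 317105144/289613159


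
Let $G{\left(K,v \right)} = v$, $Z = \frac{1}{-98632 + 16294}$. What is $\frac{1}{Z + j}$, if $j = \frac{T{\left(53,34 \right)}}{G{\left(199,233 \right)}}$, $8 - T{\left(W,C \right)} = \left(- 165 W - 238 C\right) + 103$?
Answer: $\frac{19184754}{1378502563} \approx 0.013917$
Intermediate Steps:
$Z = - \frac{1}{82338}$ ($Z = \frac{1}{-82338} = - \frac{1}{82338} \approx -1.2145 \cdot 10^{-5}$)
$T{\left(W,C \right)} = -95 + 165 W + 238 C$ ($T{\left(W,C \right)} = 8 - \left(\left(- 165 W - 238 C\right) + 103\right) = 8 - \left(\left(- 238 C - 165 W\right) + 103\right) = 8 - \left(103 - 238 C - 165 W\right) = 8 + \left(-103 + 165 W + 238 C\right) = -95 + 165 W + 238 C$)
$j = \frac{16742}{233}$ ($j = \frac{-95 + 165 \cdot 53 + 238 \cdot 34}{233} = \left(-95 + 8745 + 8092\right) \frac{1}{233} = 16742 \cdot \frac{1}{233} = \frac{16742}{233} \approx 71.854$)
$\frac{1}{Z + j} = \frac{1}{- \frac{1}{82338} + \frac{16742}{233}} = \frac{1}{\frac{1378502563}{19184754}} = \frac{19184754}{1378502563}$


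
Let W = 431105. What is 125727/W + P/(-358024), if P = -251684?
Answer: 38378878567/38586484130 ≈ 0.99462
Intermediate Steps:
125727/W + P/(-358024) = 125727/431105 - 251684/(-358024) = 125727*(1/431105) - 251684*(-1/358024) = 125727/431105 + 62921/89506 = 38378878567/38586484130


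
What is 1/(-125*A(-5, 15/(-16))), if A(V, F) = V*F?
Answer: -16/9375 ≈ -0.0017067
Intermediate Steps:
A(V, F) = F*V
1/(-125*A(-5, 15/(-16))) = 1/(-125*15/(-16)*(-5)) = 1/(-125*15*(-1/16)*(-5)) = 1/(-(-1875)*(-5)/16) = 1/(-125*75/16) = 1/(-9375/16) = -16/9375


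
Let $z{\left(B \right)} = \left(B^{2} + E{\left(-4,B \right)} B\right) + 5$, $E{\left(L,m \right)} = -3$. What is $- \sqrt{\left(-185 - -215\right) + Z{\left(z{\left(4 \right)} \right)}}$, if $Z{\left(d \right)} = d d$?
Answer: $- \sqrt{111} \approx -10.536$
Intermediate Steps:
$z{\left(B \right)} = 5 + B^{2} - 3 B$ ($z{\left(B \right)} = \left(B^{2} - 3 B\right) + 5 = 5 + B^{2} - 3 B$)
$Z{\left(d \right)} = d^{2}$
$- \sqrt{\left(-185 - -215\right) + Z{\left(z{\left(4 \right)} \right)}} = - \sqrt{\left(-185 - -215\right) + \left(5 + 4^{2} - 12\right)^{2}} = - \sqrt{\left(-185 + 215\right) + \left(5 + 16 - 12\right)^{2}} = - \sqrt{30 + 9^{2}} = - \sqrt{30 + 81} = - \sqrt{111}$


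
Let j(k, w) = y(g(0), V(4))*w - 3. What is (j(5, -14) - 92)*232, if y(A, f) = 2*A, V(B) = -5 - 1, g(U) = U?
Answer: -22040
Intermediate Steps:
V(B) = -6
j(k, w) = -3 (j(k, w) = (2*0)*w - 3 = 0*w - 3 = 0 - 3 = -3)
(j(5, -14) - 92)*232 = (-3 - 92)*232 = -95*232 = -22040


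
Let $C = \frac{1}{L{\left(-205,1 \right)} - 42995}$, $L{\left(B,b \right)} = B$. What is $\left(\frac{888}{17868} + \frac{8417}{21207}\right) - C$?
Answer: $\frac{203082652141}{454712011200} \approx 0.44662$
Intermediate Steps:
$C = - \frac{1}{43200}$ ($C = \frac{1}{-205 - 42995} = \frac{1}{-43200} = - \frac{1}{43200} \approx -2.3148 \cdot 10^{-5}$)
$\left(\frac{888}{17868} + \frac{8417}{21207}\right) - C = \left(\frac{888}{17868} + \frac{8417}{21207}\right) - - \frac{1}{43200} = \left(888 \cdot \frac{1}{17868} + 8417 \cdot \frac{1}{21207}\right) + \frac{1}{43200} = \left(\frac{74}{1489} + \frac{8417}{21207}\right) + \frac{1}{43200} = \frac{14102231}{31577223} + \frac{1}{43200} = \frac{203082652141}{454712011200}$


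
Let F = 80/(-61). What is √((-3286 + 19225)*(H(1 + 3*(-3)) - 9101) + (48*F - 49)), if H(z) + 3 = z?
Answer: I*√540424197697/61 ≈ 12051.0*I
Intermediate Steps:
H(z) = -3 + z
F = -80/61 (F = 80*(-1/61) = -80/61 ≈ -1.3115)
√((-3286 + 19225)*(H(1 + 3*(-3)) - 9101) + (48*F - 49)) = √((-3286 + 19225)*((-3 + (1 + 3*(-3))) - 9101) + (48*(-80/61) - 49)) = √(15939*((-3 + (1 - 9)) - 9101) + (-3840/61 - 49)) = √(15939*((-3 - 8) - 9101) - 6829/61) = √(15939*(-11 - 9101) - 6829/61) = √(15939*(-9112) - 6829/61) = √(-145236168 - 6829/61) = √(-8859413077/61) = I*√540424197697/61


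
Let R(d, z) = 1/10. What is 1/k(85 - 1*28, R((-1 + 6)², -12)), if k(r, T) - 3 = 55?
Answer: 1/58 ≈ 0.017241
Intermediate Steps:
R(d, z) = ⅒
k(r, T) = 58 (k(r, T) = 3 + 55 = 58)
1/k(85 - 1*28, R((-1 + 6)², -12)) = 1/58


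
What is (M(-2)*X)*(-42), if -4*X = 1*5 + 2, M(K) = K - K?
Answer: 0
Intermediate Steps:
M(K) = 0
X = -7/4 (X = -(1*5 + 2)/4 = -(5 + 2)/4 = -¼*7 = -7/4 ≈ -1.7500)
(M(-2)*X)*(-42) = (0*(-7/4))*(-42) = 0*(-42) = 0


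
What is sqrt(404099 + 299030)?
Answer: sqrt(703129) ≈ 838.53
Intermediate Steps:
sqrt(404099 + 299030) = sqrt(703129)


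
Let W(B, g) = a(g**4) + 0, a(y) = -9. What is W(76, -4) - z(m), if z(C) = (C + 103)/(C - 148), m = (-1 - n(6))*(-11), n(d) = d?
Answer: -459/71 ≈ -6.4648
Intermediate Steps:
W(B, g) = -9 (W(B, g) = -9 + 0 = -9)
m = 77 (m = (-1 - 1*6)*(-11) = (-1 - 6)*(-11) = -7*(-11) = 77)
z(C) = (103 + C)/(-148 + C)
W(76, -4) - z(m) = -9 - (103 + 77)/(-148 + 77) = -9 - 180/(-71) = -9 - (-1)*180/71 = -9 - 1*(-180/71) = -9 + 180/71 = -459/71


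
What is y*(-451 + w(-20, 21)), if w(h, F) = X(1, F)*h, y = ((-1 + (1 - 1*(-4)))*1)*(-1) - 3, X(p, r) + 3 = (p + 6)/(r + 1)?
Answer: 30597/11 ≈ 2781.5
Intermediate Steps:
X(p, r) = -3 + (6 + p)/(1 + r) (X(p, r) = -3 + (p + 6)/(r + 1) = -3 + (6 + p)/(1 + r))
y = -7 (y = ((-1 + (1 + 4))*1)*(-1) - 3 = ((-1 + 5)*1)*(-1) - 3 = (4*1)*(-1) - 3 = 4*(-1) - 3 = -4 - 3 = -7)
w(h, F) = h*(4 - 3*F)/(1 + F) (w(h, F) = ((3 + 1 - 3*F)/(1 + F))*h = ((4 - 3*F)/(1 + F))*h = h*(4 - 3*F)/(1 + F))
y*(-451 + w(-20, 21)) = -7*(-451 - 20*(4 - 3*21)/(1 + 21)) = -7*(-451 - 20*(4 - 63)/22) = -7*(-451 - 20*1/22*(-59)) = -7*(-451 + 590/11) = -7*(-4371/11) = 30597/11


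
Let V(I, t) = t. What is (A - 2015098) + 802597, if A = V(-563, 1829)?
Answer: -1210672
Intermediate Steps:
A = 1829
(A - 2015098) + 802597 = (1829 - 2015098) + 802597 = -2013269 + 802597 = -1210672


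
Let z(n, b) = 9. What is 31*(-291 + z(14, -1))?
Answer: -8742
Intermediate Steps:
31*(-291 + z(14, -1)) = 31*(-291 + 9) = 31*(-282) = -8742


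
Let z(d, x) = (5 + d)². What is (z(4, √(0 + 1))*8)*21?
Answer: 13608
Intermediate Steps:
(z(4, √(0 + 1))*8)*21 = ((5 + 4)²*8)*21 = (9²*8)*21 = (81*8)*21 = 648*21 = 13608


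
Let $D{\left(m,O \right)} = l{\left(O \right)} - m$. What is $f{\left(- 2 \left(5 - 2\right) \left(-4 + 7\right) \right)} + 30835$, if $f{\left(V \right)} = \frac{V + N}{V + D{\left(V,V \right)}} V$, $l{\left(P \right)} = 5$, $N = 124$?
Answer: $\frac{152267}{5} \approx 30453.0$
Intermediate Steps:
$D{\left(m,O \right)} = 5 - m$
$f{\left(V \right)} = V \left(\frac{124}{5} + \frac{V}{5}\right)$ ($f{\left(V \right)} = \frac{V + 124}{V - \left(-5 + V\right)} V = \frac{124 + V}{5} V = \left(124 + V\right) \frac{1}{5} V = \left(\frac{124}{5} + \frac{V}{5}\right) V = V \left(\frac{124}{5} + \frac{V}{5}\right)$)
$f{\left(- 2 \left(5 - 2\right) \left(-4 + 7\right) \right)} + 30835 = \frac{- 2 \left(5 - 2\right) \left(-4 + 7\right) \left(124 + - 2 \left(5 - 2\right) \left(-4 + 7\right)\right)}{5} + 30835 = \frac{\left(-2\right) 3 \cdot 3 \left(124 + \left(-2\right) 3 \cdot 3\right)}{5} + 30835 = \frac{\left(-6\right) 3 \left(124 - 18\right)}{5} + 30835 = \frac{1}{5} \left(-18\right) \left(124 - 18\right) + 30835 = \frac{1}{5} \left(-18\right) 106 + 30835 = - \frac{1908}{5} + 30835 = \frac{152267}{5}$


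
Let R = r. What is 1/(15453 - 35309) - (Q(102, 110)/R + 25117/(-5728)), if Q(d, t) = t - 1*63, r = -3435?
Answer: 107402494021/24417518880 ≈ 4.3986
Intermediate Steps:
R = -3435
Q(d, t) = -63 + t (Q(d, t) = t - 63 = -63 + t)
1/(15453 - 35309) - (Q(102, 110)/R + 25117/(-5728)) = 1/(15453 - 35309) - ((-63 + 110)/(-3435) + 25117/(-5728)) = 1/(-19856) - (47*(-1/3435) + 25117*(-1/5728)) = -1/19856 - (-47/3435 - 25117/5728) = -1/19856 - 1*(-86546111/19675680) = -1/19856 + 86546111/19675680 = 107402494021/24417518880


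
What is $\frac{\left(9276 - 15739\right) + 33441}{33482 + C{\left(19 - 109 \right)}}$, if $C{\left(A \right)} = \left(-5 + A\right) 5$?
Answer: $\frac{26978}{33007} \approx 0.81734$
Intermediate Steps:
$C{\left(A \right)} = -25 + 5 A$
$\frac{\left(9276 - 15739\right) + 33441}{33482 + C{\left(19 - 109 \right)}} = \frac{\left(9276 - 15739\right) + 33441}{33482 + \left(-25 + 5 \left(19 - 109\right)\right)} = \frac{-6463 + 33441}{33482 + \left(-25 + 5 \left(19 - 109\right)\right)} = \frac{26978}{33482 + \left(-25 + 5 \left(-90\right)\right)} = \frac{26978}{33482 - 475} = \frac{26978}{33007}$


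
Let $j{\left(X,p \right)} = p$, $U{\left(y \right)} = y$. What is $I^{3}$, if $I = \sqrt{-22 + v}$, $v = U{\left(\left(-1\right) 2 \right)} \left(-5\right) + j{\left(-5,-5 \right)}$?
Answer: $- 17 i \sqrt{17} \approx - 70.093 i$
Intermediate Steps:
$v = 5$ ($v = \left(-1\right) 2 \left(-5\right) - 5 = \left(-2\right) \left(-5\right) - 5 = 10 - 5 = 5$)
$I = i \sqrt{17}$ ($I = \sqrt{-22 + 5} = \sqrt{-17} = i \sqrt{17} \approx 4.1231 i$)
$I^{3} = \left(i \sqrt{17}\right)^{3} = - 17 i \sqrt{17}$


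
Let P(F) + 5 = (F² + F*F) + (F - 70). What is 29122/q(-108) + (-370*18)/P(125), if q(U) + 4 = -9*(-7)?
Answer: 45556283/92335 ≈ 493.38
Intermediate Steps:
P(F) = -75 + F + 2*F² (P(F) = -5 + ((F² + F*F) + (F - 70)) = -5 + ((F² + F²) + (-70 + F)) = -5 + (2*F² + (-70 + F)) = -5 + (-70 + F + 2*F²) = -75 + F + 2*F²)
q(U) = 59 (q(U) = -4 - 9*(-7) = -4 + 63 = 59)
29122/q(-108) + (-370*18)/P(125) = 29122/59 + (-370*18)/(-75 + 125 + 2*125²) = 29122*(1/59) - 6660/(-75 + 125 + 2*15625) = 29122/59 - 6660/(-75 + 125 + 31250) = 29122/59 - 6660/31300 = 29122/59 - 6660*1/31300 = 29122/59 - 333/1565 = 45556283/92335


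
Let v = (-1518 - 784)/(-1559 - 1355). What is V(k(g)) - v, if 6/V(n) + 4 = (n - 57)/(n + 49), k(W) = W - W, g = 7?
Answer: -719561/368621 ≈ -1.9520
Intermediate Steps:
k(W) = 0
V(n) = 6/(-4 + (-57 + n)/(49 + n)) (V(n) = 6/(-4 + (n - 57)/(n + 49)) = 6/(-4 + (-57 + n)/(49 + n)))
v = 1151/1457 (v = -2302/(-2914) = -2302*(-1/2914) = 1151/1457 ≈ 0.78998)
V(k(g)) - v = 6*(-49 - 1*0)/(253 + 3*0) - 1*1151/1457 = 6*(-49 + 0)/(253 + 0) - 1151/1457 = 6*(-49)/253 - 1151/1457 = 6*(1/253)*(-49) - 1151/1457 = -294/253 - 1151/1457 = -719561/368621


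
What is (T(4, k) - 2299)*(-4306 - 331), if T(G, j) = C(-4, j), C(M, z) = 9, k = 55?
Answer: 10618730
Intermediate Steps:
T(G, j) = 9
(T(4, k) - 2299)*(-4306 - 331) = (9 - 2299)*(-4306 - 331) = -2290*(-4637) = 10618730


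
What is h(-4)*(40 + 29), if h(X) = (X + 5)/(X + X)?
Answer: -69/8 ≈ -8.6250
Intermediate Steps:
h(X) = (5 + X)/(2*X) (h(X) = (5 + X)/((2*X)) = (5 + X)*(1/(2*X)) = (5 + X)/(2*X))
h(-4)*(40 + 29) = ((½)*(5 - 4)/(-4))*(40 + 29) = ((½)*(-¼)*1)*69 = -⅛*69 = -69/8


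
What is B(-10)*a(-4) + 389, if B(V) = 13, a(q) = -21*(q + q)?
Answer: 2573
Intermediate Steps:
a(q) = -42*q
B(-10)*a(-4) + 389 = 13*(-42*(-4)) + 389 = 13*168 + 389 = 2184 + 389 = 2573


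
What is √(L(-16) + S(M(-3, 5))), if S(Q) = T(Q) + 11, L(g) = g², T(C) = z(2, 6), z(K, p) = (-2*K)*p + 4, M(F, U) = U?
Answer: √247 ≈ 15.716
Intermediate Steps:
z(K, p) = 4 - 2*K*p (z(K, p) = -2*K*p + 4 = 4 - 2*K*p)
T(C) = -20 (T(C) = 4 - 2*2*6 = 4 - 24 = -20)
S(Q) = -9 (S(Q) = -20 + 11 = -9)
√(L(-16) + S(M(-3, 5))) = √((-16)² - 9) = √(256 - 9) = √247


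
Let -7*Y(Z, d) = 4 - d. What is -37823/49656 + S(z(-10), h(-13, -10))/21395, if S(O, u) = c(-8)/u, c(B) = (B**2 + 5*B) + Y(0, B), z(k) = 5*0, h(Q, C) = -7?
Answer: -39659677501/52057115880 ≈ -0.76185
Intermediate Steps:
Y(Z, d) = -4/7 + d/7 (Y(Z, d) = -(4 - d)/7 = -4/7 + d/7)
z(k) = 0
c(B) = -4/7 + B**2 + 36*B/7 (c(B) = (B**2 + 5*B) + (-4/7 + B/7) = -4/7 + B**2 + 36*B/7)
S(O, u) = 156/(7*u) (S(O, u) = (-4/7 + (-8)**2 + (36/7)*(-8))/u = (-4/7 + 64 - 288/7)/u = 156/(7*u))
-37823/49656 + S(z(-10), h(-13, -10))/21395 = -37823/49656 + ((156/7)/(-7))/21395 = -37823*1/49656 + ((156/7)*(-1/7))*(1/21395) = -37823/49656 - 156/49*1/21395 = -37823/49656 - 156/1048355 = -39659677501/52057115880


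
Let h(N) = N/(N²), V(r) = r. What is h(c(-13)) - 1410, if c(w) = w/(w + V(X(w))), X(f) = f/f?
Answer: -18318/13 ≈ -1409.1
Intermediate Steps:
X(f) = 1
c(w) = w/(1 + w) (c(w) = w/(w + 1) = w/(1 + w))
h(N) = 1/N (h(N) = N/N² = 1/N)
h(c(-13)) - 1410 = 1/(-13/(1 - 13)) - 1410 = 1/(-13/(-12)) - 1410 = 1/(-13*(-1/12)) - 1410 = 1/(13/12) - 1410 = 12/13 - 1410 = -18318/13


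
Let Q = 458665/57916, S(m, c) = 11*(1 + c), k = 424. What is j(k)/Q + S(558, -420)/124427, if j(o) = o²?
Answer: 1295520215407447/57070309955 ≈ 22700.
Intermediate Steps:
S(m, c) = 11 + 11*c
Q = 458665/57916 (Q = 458665*(1/57916) = 458665/57916 ≈ 7.9195)
j(k)/Q + S(558, -420)/124427 = 424²/(458665/57916) + (11 + 11*(-420))/124427 = 179776*(57916/458665) + (11 - 4620)*(1/124427) = 10411906816/458665 - 4609*1/124427 = 10411906816/458665 - 4609/124427 = 1295520215407447/57070309955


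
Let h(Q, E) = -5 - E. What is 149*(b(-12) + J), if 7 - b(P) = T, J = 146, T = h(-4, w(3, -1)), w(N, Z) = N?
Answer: 23989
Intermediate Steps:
T = -8 (T = -5 - 1*3 = -5 - 3 = -8)
b(P) = 15 (b(P) = 7 - 1*(-8) = 7 + 8 = 15)
149*(b(-12) + J) = 149*(15 + 146) = 149*161 = 23989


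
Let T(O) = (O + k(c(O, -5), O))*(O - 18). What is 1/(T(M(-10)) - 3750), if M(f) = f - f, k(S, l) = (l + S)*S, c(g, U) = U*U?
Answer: -1/15000 ≈ -6.6667e-5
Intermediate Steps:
c(g, U) = U²
k(S, l) = S*(S + l) (k(S, l) = (S + l)*S = S*(S + l))
M(f) = 0
T(O) = (-18 + O)*(625 + 26*O) (T(O) = (O + (-5)²*((-5)² + O))*(O - 18) = (O + 25*(25 + O))*(-18 + O) = (O + (625 + 25*O))*(-18 + O) = (625 + 26*O)*(-18 + O) = (-18 + O)*(625 + 26*O))
1/(T(M(-10)) - 3750) = 1/((-11250 + 26*0² + 157*0) - 3750) = 1/((-11250 + 26*0 + 0) - 3750) = 1/((-11250 + 0 + 0) - 3750) = 1/(-11250 - 3750) = 1/(-15000) = -1/15000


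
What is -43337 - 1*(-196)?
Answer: -43141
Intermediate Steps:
-43337 - 1*(-196) = -43337 + 196 = -43141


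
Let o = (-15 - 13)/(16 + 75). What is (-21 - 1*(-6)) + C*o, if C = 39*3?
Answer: -51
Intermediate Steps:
o = -4/13 (o = -28/91 = -28*1/91 = -4/13 ≈ -0.30769)
C = 117
(-21 - 1*(-6)) + C*o = (-21 - 1*(-6)) + 117*(-4/13) = (-21 + 6) - 36 = -15 - 36 = -51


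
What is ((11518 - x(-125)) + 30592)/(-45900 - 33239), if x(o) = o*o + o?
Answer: -26610/79139 ≈ -0.33624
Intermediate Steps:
x(o) = o + o² (x(o) = o² + o = o + o²)
((11518 - x(-125)) + 30592)/(-45900 - 33239) = ((11518 - (-125)*(1 - 125)) + 30592)/(-45900 - 33239) = ((11518 - (-125)*(-124)) + 30592)/(-79139) = ((11518 - 1*15500) + 30592)*(-1/79139) = ((11518 - 15500) + 30592)*(-1/79139) = (-3982 + 30592)*(-1/79139) = 26610*(-1/79139) = -26610/79139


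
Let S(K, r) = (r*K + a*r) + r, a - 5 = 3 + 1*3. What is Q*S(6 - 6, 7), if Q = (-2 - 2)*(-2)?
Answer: 672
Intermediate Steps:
a = 11 (a = 5 + (3 + 1*3) = 5 + (3 + 3) = 5 + 6 = 11)
S(K, r) = 12*r + K*r (S(K, r) = (r*K + 11*r) + r = (K*r + 11*r) + r = (11*r + K*r) + r = 12*r + K*r)
Q = 8 (Q = -4*(-2) = 8)
Q*S(6 - 6, 7) = 8*(7*(12 + (6 - 6))) = 8*(7*(12 + 0)) = 8*(7*12) = 8*84 = 672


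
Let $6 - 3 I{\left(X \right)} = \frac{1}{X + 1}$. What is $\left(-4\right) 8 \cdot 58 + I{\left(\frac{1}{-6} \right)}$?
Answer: $- \frac{9272}{5} \approx -1854.4$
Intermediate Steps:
$I{\left(X \right)} = 2 - \frac{1}{3 \left(1 + X\right)}$ ($I{\left(X \right)} = 2 - \frac{1}{3 \left(X + 1\right)} = 2 - \frac{1}{3 \left(1 + X\right)}$)
$\left(-4\right) 8 \cdot 58 + I{\left(\frac{1}{-6} \right)} = \left(-4\right) 8 \cdot 58 + \frac{5 + \frac{6}{-6}}{3 \left(1 + \frac{1}{-6}\right)} = \left(-32\right) 58 + \frac{5 + 6 \left(- \frac{1}{6}\right)}{3 \left(1 - \frac{1}{6}\right)} = -1856 + \frac{5 - 1}{3 \cdot \frac{5}{6}} = -1856 + \frac{1}{3} \cdot \frac{6}{5} \cdot 4 = -1856 + \frac{8}{5} = - \frac{9272}{5}$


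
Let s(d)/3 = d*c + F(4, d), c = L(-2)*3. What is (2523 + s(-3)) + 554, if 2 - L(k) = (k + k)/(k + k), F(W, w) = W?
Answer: 3062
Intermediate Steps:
L(k) = 1 (L(k) = 2 - (k + k)/(k + k) = 2 - 2*k/(2*k) = 2 - 2*k*1/(2*k) = 2 - 1*1 = 2 - 1 = 1)
c = 3 (c = 1*3 = 3)
s(d) = 12 + 9*d (s(d) = 3*(d*3 + 4) = 3*(3*d + 4) = 3*(4 + 3*d) = 12 + 9*d)
(2523 + s(-3)) + 554 = (2523 + (12 + 9*(-3))) + 554 = (2523 + (12 - 27)) + 554 = (2523 - 15) + 554 = 2508 + 554 = 3062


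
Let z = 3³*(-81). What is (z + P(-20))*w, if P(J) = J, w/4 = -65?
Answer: 573820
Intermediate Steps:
w = -260 (w = 4*(-65) = -260)
z = -2187 (z = 27*(-81) = -2187)
(z + P(-20))*w = (-2187 - 20)*(-260) = -2207*(-260) = 573820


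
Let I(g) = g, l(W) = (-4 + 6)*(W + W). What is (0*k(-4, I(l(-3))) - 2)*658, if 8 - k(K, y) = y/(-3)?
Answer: -1316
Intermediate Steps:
l(W) = 4*W (l(W) = 2*(2*W) = 4*W)
k(K, y) = 8 + y/3 (k(K, y) = 8 - y/(-3) = 8 - y*(-1)/3 = 8 - (-1)*y/3 = 8 + y/3)
(0*k(-4, I(l(-3))) - 2)*658 = (0*(8 + (4*(-3))/3) - 2)*658 = (0*(8 + (⅓)*(-12)) - 2)*658 = (0*(8 - 4) - 2)*658 = (0*4 - 2)*658 = (0 - 2)*658 = -2*658 = -1316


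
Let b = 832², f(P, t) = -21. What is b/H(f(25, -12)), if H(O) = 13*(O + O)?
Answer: -26624/21 ≈ -1267.8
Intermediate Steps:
H(O) = 26*O (H(O) = 13*(2*O) = 26*O)
b = 692224
b/H(f(25, -12)) = 692224/((26*(-21))) = 692224/(-546) = 692224*(-1/546) = -26624/21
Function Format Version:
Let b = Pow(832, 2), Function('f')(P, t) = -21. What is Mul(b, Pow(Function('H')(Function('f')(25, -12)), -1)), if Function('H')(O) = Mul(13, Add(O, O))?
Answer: Rational(-26624, 21) ≈ -1267.8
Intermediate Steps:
Function('H')(O) = Mul(26, O) (Function('H')(O) = Mul(13, Mul(2, O)) = Mul(26, O))
b = 692224
Mul(b, Pow(Function('H')(Function('f')(25, -12)), -1)) = Mul(692224, Pow(Mul(26, -21), -1)) = Mul(692224, Pow(-546, -1)) = Mul(692224, Rational(-1, 546)) = Rational(-26624, 21)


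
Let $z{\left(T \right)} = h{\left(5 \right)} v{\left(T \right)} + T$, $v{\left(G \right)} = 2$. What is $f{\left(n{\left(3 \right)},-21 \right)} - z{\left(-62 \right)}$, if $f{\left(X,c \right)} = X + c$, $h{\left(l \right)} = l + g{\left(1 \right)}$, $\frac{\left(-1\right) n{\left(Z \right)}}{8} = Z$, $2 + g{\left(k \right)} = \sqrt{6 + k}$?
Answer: $11 - 2 \sqrt{7} \approx 5.7085$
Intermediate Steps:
$g{\left(k \right)} = -2 + \sqrt{6 + k}$
$n{\left(Z \right)} = - 8 Z$
$h{\left(l \right)} = -2 + l + \sqrt{7}$ ($h{\left(l \right)} = l - \left(2 - \sqrt{6 + 1}\right) = l - \left(2 - \sqrt{7}\right) = -2 + l + \sqrt{7}$)
$z{\left(T \right)} = 6 + T + 2 \sqrt{7}$ ($z{\left(T \right)} = \left(-2 + 5 + \sqrt{7}\right) 2 + T = \left(3 + \sqrt{7}\right) 2 + T = \left(6 + 2 \sqrt{7}\right) + T = 6 + T + 2 \sqrt{7}$)
$f{\left(n{\left(3 \right)},-21 \right)} - z{\left(-62 \right)} = \left(\left(-8\right) 3 - 21\right) - \left(6 - 62 + 2 \sqrt{7}\right) = \left(-24 - 21\right) - \left(-56 + 2 \sqrt{7}\right) = -45 + \left(56 - 2 \sqrt{7}\right) = 11 - 2 \sqrt{7}$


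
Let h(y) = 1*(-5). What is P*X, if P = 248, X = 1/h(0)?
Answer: -248/5 ≈ -49.600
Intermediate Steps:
h(y) = -5
X = -⅕ (X = 1/(-5) = -⅕ ≈ -0.20000)
P*X = 248*(-⅕) = -248/5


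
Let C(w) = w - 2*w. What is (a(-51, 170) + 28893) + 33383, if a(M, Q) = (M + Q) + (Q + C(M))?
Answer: 62616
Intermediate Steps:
C(w) = -w
a(M, Q) = 2*Q (a(M, Q) = (M + Q) + (Q - M) = 2*Q)
(a(-51, 170) + 28893) + 33383 = (2*170 + 28893) + 33383 = (340 + 28893) + 33383 = 29233 + 33383 = 62616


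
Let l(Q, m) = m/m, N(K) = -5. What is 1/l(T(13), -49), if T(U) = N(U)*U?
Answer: 1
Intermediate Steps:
T(U) = -5*U
l(Q, m) = 1
1/l(T(13), -49) = 1/1 = 1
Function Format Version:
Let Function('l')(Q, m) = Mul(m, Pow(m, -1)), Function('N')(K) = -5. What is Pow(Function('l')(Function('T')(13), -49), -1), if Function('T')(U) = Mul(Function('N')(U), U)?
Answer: 1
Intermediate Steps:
Function('T')(U) = Mul(-5, U)
Function('l')(Q, m) = 1
Pow(Function('l')(Function('T')(13), -49), -1) = Pow(1, -1) = 1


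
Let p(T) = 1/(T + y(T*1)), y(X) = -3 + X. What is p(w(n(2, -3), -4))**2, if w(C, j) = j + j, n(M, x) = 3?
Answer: 1/361 ≈ 0.0027701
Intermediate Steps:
w(C, j) = 2*j
p(T) = 1/(-3 + 2*T) (p(T) = 1/(T + (-3 + T*1)) = 1/(T + (-3 + T)) = 1/(-3 + 2*T))
p(w(n(2, -3), -4))**2 = (1/(-3 + 2*(2*(-4))))**2 = (1/(-3 + 2*(-8)))**2 = (1/(-3 - 16))**2 = (1/(-19))**2 = (-1/19)**2 = 1/361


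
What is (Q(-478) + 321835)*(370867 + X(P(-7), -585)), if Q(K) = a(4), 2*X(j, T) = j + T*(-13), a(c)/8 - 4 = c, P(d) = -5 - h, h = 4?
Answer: 120604288835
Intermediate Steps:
P(d) = -9 (P(d) = -5 - 1*4 = -5 - 4 = -9)
a(c) = 32 + 8*c
X(j, T) = j/2 - 13*T/2 (X(j, T) = (j + T*(-13))/2 = (j - 13*T)/2 = j/2 - 13*T/2)
Q(K) = 64 (Q(K) = 32 + 8*4 = 32 + 32 = 64)
(Q(-478) + 321835)*(370867 + X(P(-7), -585)) = (64 + 321835)*(370867 + ((½)*(-9) - 13/2*(-585))) = 321899*(370867 + (-9/2 + 7605/2)) = 321899*(370867 + 3798) = 321899*374665 = 120604288835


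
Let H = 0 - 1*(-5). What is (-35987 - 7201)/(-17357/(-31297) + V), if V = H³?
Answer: -39754554/115573 ≈ -343.98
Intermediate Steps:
H = 5 (H = 0 + 5 = 5)
V = 125 (V = 5³ = 125)
(-35987 - 7201)/(-17357/(-31297) + V) = (-35987 - 7201)/(-17357/(-31297) + 125) = -43188/(-17357*(-1/31297) + 125) = -43188/(1021/1841 + 125) = -43188/231146/1841 = -43188*1841/231146 = -39754554/115573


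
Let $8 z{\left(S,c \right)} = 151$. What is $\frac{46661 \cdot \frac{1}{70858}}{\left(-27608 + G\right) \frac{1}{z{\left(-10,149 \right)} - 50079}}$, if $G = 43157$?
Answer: $- \frac{18686843941}{8814168336} \approx -2.1201$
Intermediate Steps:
$z{\left(S,c \right)} = \frac{151}{8}$ ($z{\left(S,c \right)} = \frac{1}{8} \cdot 151 = \frac{151}{8}$)
$\frac{46661 \cdot \frac{1}{70858}}{\left(-27608 + G\right) \frac{1}{z{\left(-10,149 \right)} - 50079}} = \frac{46661 \cdot \frac{1}{70858}}{\left(-27608 + 43157\right) \frac{1}{\frac{151}{8} - 50079}} = \frac{46661 \cdot \frac{1}{70858}}{15549 \frac{1}{- \frac{400481}{8}}} = \frac{46661}{70858 \cdot 15549 \left(- \frac{8}{400481}\right)} = \frac{46661}{70858 \left(- \frac{124392}{400481}\right)} = \frac{46661}{70858} \left(- \frac{400481}{124392}\right) = - \frac{18686843941}{8814168336}$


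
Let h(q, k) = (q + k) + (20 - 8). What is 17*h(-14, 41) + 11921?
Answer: 12584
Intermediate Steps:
h(q, k) = 12 + k + q (h(q, k) = (k + q) + 12 = 12 + k + q)
17*h(-14, 41) + 11921 = 17*(12 + 41 - 14) + 11921 = 17*39 + 11921 = 663 + 11921 = 12584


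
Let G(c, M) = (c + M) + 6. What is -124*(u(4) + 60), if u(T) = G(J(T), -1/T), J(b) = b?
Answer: -8649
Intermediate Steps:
G(c, M) = 6 + M + c (G(c, M) = (M + c) + 6 = 6 + M + c)
u(T) = 6 + T - 1/T (u(T) = 6 - 1/T + T = 6 + T - 1/T)
-124*(u(4) + 60) = -124*((6 + 4 - 1/4) + 60) = -124*(39/4 + 60) = -124*279/4 = -8649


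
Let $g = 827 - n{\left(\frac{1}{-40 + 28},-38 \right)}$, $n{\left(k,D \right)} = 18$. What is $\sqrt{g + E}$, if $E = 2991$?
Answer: $10 \sqrt{38} \approx 61.644$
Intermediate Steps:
$g = 809$ ($g = 827 - 18 = 809$)
$\sqrt{g + E} = \sqrt{809 + 2991} = \sqrt{3800} = 10 \sqrt{38}$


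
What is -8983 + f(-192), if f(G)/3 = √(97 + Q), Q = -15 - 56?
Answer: -8983 + 3*√26 ≈ -8967.7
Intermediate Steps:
Q = -71
f(G) = 3*√26 (f(G) = 3*√(97 - 71) = 3*√26)
-8983 + f(-192) = -8983 + 3*√26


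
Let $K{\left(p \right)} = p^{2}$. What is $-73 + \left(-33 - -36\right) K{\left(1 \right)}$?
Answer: $-70$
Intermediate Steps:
$-73 + \left(-33 - -36\right) K{\left(1 \right)} = -73 + \left(-33 - -36\right) 1^{2} = -73 + \left(-33 + 36\right) 1 = -73 + 3 \cdot 1 = -73 + 3 = -70$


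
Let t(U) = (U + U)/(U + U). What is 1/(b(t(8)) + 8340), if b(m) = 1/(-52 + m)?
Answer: 51/425339 ≈ 0.00011990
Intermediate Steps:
t(U) = 1 (t(U) = (2*U)/((2*U)) = (2*U)*(1/(2*U)) = 1)
1/(b(t(8)) + 8340) = 1/(1/(-52 + 1) + 8340) = 1/(1/(-51) + 8340) = 1/(-1/51 + 8340) = 1/(425339/51) = 51/425339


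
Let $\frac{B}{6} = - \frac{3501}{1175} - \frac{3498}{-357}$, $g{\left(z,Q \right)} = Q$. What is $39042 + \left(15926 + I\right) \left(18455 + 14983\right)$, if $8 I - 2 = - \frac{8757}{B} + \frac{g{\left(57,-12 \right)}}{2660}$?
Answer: $\frac{2696847525857598381}{5072252920} \approx 5.3169 \cdot 10^{8}$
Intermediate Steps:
$B = \frac{5720586}{139825}$ ($B = 6 \left(- \frac{3501}{1175} - \frac{3498}{-357}\right) = 6 \left(\left(-3501\right) \frac{1}{1175} - - \frac{1166}{119}\right) = 6 \left(- \frac{3501}{1175} + \frac{1166}{119}\right) = 6 \cdot \frac{953431}{139825} = \frac{5720586}{139825} \approx 40.912$)
$I = - \frac{268888795501}{10144505840}$ ($I = \frac{1}{4} + \frac{- \frac{8757}{\frac{5720586}{139825}} - \frac{12}{2660}}{8} = \frac{1}{4} + \frac{\left(-8757\right) \frac{139825}{5720586} - \frac{3}{665}}{8} = \frac{1}{4} + \frac{- \frac{408149175}{1906862} - \frac{3}{665}}{8} = \frac{1}{4} + \frac{1}{8} \left(- \frac{271424921961}{1268063230}\right) = \frac{1}{4} - \frac{271424921961}{10144505840} = - \frac{268888795501}{10144505840} \approx -26.506$)
$39042 + \left(15926 + I\right) \left(18455 + 14983\right) = 39042 + \left(15926 - \frac{268888795501}{10144505840}\right) \left(18455 + 14983\right) = 39042 + \frac{161292511212339}{10144505840} \cdot 33438 = 39042 + \frac{2696649494959095741}{5072252920} = \frac{2696847525857598381}{5072252920}$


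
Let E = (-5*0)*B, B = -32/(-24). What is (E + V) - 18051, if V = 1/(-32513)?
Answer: -586892164/32513 ≈ -18051.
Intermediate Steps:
B = 4/3 (B = -32*(-1/24) = 4/3 ≈ 1.3333)
E = 0 (E = -5*0*(4/3) = 0*(4/3) = 0)
V = -1/32513 ≈ -3.0757e-5
(E + V) - 18051 = (0 - 1/32513) - 18051 = -1/32513 - 18051 = -586892164/32513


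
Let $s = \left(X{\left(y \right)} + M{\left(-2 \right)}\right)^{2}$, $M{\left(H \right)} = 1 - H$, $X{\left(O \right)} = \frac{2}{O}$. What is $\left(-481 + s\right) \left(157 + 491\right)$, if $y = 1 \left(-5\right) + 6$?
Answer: $-295488$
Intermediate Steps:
$y = 1$ ($y = -5 + 6 = 1$)
$s = 25$ ($s = \left(\frac{2}{1} + \left(1 - -2\right)\right)^{2} = \left(2 \cdot 1 + \left(1 + 2\right)\right)^{2} = \left(2 + 3\right)^{2} = 5^{2} = 25$)
$\left(-481 + s\right) \left(157 + 491\right) = \left(-481 + 25\right) \left(157 + 491\right) = \left(-456\right) 648 = -295488$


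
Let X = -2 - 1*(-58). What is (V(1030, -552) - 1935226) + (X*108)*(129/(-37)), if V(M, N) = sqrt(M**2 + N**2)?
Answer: -72383554/37 + 2*sqrt(341401) ≈ -1.9551e+6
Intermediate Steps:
X = 56 (X = -2 + 58 = 56)
(V(1030, -552) - 1935226) + (X*108)*(129/(-37)) = (sqrt(1030**2 + (-552)**2) - 1935226) + (56*108)*(129/(-37)) = (sqrt(1060900 + 304704) - 1935226) + 6048*(129*(-1/37)) = (sqrt(1365604) - 1935226) + 6048*(-129/37) = (2*sqrt(341401) - 1935226) - 780192/37 = (-1935226 + 2*sqrt(341401)) - 780192/37 = -72383554/37 + 2*sqrt(341401)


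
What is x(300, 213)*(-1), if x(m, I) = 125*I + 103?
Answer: -26728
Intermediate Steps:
x(m, I) = 103 + 125*I
x(300, 213)*(-1) = (103 + 125*213)*(-1) = (103 + 26625)*(-1) = 26728*(-1) = -26728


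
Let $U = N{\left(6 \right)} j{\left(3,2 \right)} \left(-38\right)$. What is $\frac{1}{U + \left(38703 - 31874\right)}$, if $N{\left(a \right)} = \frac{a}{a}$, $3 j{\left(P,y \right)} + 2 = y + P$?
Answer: $\frac{1}{6791} \approx 0.00014725$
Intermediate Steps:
$j{\left(P,y \right)} = - \frac{2}{3} + \frac{P}{3} + \frac{y}{3}$ ($j{\left(P,y \right)} = - \frac{2}{3} + \frac{y + P}{3} = - \frac{2}{3} + \frac{P + y}{3} = - \frac{2}{3} + \left(\frac{P}{3} + \frac{y}{3}\right) = - \frac{2}{3} + \frac{P}{3} + \frac{y}{3}$)
$N{\left(a \right)} = 1$
$U = -38$ ($U = 1 \left(- \frac{2}{3} + \frac{1}{3} \cdot 3 + \frac{1}{3} \cdot 2\right) \left(-38\right) = 1 \left(- \frac{2}{3} + 1 + \frac{2}{3}\right) \left(-38\right) = 1 \cdot 1 \left(-38\right) = 1 \left(-38\right) = -38$)
$\frac{1}{U + \left(38703 - 31874\right)} = \frac{1}{-38 + \left(38703 - 31874\right)} = \frac{1}{-38 + 6829} = \frac{1}{6791}$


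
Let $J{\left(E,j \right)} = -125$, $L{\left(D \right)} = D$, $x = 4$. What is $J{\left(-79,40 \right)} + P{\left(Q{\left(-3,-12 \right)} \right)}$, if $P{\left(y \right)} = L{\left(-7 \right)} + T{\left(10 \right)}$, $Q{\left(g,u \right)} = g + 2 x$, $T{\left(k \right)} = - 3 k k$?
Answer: $-432$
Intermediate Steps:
$T{\left(k \right)} = - 3 k^{2}$
$Q{\left(g,u \right)} = 8 + g$ ($Q{\left(g,u \right)} = g + 2 \cdot 4 = g + 8 = 8 + g$)
$P{\left(y \right)} = -307$ ($P{\left(y \right)} = -7 - 3 \cdot 10^{2} = -7 - 300 = -307$)
$J{\left(-79,40 \right)} + P{\left(Q{\left(-3,-12 \right)} \right)} = -125 - 307 = -432$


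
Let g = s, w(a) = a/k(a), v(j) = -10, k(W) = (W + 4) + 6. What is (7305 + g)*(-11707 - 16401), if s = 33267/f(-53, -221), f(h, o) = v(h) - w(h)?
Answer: -19655306024/161 ≈ -1.2208e+8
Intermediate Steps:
k(W) = 10 + W (k(W) = (4 + W) + 6 = 10 + W)
w(a) = a/(10 + a)
f(h, o) = -10 - h/(10 + h)
s = -476827/161 (s = 33267/(((-100 - 11*(-53))/(10 - 53))) = 33267/(((-100 + 583)/(-43))) = 33267/((-1/43*483)) = 33267/(-483/43) = 33267*(-43/483) = -476827/161 ≈ -2961.7)
g = -476827/161 ≈ -2961.7
(7305 + g)*(-11707 - 16401) = (7305 - 476827/161)*(-11707 - 16401) = (699278/161)*(-28108) = -19655306024/161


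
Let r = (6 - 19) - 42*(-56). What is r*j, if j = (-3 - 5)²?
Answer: 149696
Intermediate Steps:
r = 2339 (r = -13 + 2352 = 2339)
j = 64 (j = (-8)² = 64)
r*j = 2339*64 = 149696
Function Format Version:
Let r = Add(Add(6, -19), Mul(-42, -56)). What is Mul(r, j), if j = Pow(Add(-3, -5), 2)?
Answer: 149696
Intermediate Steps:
r = 2339 (r = Add(-13, 2352) = 2339)
j = 64 (j = Pow(-8, 2) = 64)
Mul(r, j) = Mul(2339, 64) = 149696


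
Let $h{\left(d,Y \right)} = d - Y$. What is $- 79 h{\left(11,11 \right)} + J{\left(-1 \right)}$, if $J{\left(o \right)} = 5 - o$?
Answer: $6$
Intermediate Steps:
$- 79 h{\left(11,11 \right)} + J{\left(-1 \right)} = - 79 \left(11 - 11\right) + \left(5 - -1\right) = - 79 \left(11 - 11\right) + \left(5 + 1\right) = \left(-79\right) 0 + 6 = 0 + 6 = 6$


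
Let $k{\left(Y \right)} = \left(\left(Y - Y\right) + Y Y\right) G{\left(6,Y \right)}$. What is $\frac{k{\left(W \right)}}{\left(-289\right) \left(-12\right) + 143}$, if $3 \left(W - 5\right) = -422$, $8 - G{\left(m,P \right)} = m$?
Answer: $\frac{331298}{32499} \approx 10.194$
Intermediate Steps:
$G{\left(m,P \right)} = 8 - m$
$W = - \frac{407}{3}$ ($W = 5 + \frac{1}{3} \left(-422\right) = 5 - \frac{422}{3} = - \frac{407}{3} \approx -135.67$)
$k{\left(Y \right)} = 2 Y^{2}$ ($k{\left(Y \right)} = \left(\left(Y - Y\right) + Y Y\right) \left(8 - 6\right) = \left(0 + Y^{2}\right) \left(8 - 6\right) = Y^{2} \cdot 2 = 2 Y^{2}$)
$\frac{k{\left(W \right)}}{\left(-289\right) \left(-12\right) + 143} = \frac{2 \left(- \frac{407}{3}\right)^{2}}{\left(-289\right) \left(-12\right) + 143} = \frac{2 \cdot \frac{165649}{9}}{3468 + 143} = \frac{331298}{9 \cdot 3611} = \frac{331298}{9} \cdot \frac{1}{3611} = \frac{331298}{32499}$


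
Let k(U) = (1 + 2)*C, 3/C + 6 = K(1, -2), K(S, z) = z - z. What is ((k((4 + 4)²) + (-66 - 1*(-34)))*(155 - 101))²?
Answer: 3272481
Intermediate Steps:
K(S, z) = 0
C = -½ (C = 3/(-6 + 0) = 3/(-6) = 3*(-⅙) = -½ ≈ -0.50000)
k(U) = -3/2 (k(U) = (1 + 2)*(-½) = 3*(-½) = -3/2)
((k((4 + 4)²) + (-66 - 1*(-34)))*(155 - 101))² = ((-3/2 + (-66 - 1*(-34)))*(155 - 101))² = ((-3/2 + (-66 + 34))*54)² = ((-3/2 - 32)*54)² = (-67/2*54)² = (-1809)² = 3272481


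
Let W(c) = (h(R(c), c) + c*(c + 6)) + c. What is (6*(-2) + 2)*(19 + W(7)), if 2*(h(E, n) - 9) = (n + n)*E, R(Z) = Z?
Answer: -1750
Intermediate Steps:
h(E, n) = 9 + E*n (h(E, n) = 9 + ((n + n)*E)/2 = 9 + ((2*n)*E)/2 = 9 + (2*E*n)/2 = 9 + E*n)
W(c) = 9 + c + c**2 + c*(6 + c) (W(c) = ((9 + c*c) + c*(c + 6)) + c = ((9 + c**2) + c*(6 + c)) + c = (9 + c**2 + c*(6 + c)) + c = 9 + c + c**2 + c*(6 + c))
(6*(-2) + 2)*(19 + W(7)) = (6*(-2) + 2)*(19 + (9 + 2*7**2 + 7*7)) = (-12 + 2)*(19 + (9 + 2*49 + 49)) = -10*(19 + (9 + 98 + 49)) = -10*(19 + 156) = -10*175 = -1750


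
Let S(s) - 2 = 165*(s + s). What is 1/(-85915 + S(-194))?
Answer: -1/149933 ≈ -6.6696e-6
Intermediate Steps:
S(s) = 2 + 330*s (S(s) = 2 + 165*(s + s) = 2 + 165*(2*s) = 2 + 330*s)
1/(-85915 + S(-194)) = 1/(-85915 + (2 + 330*(-194))) = 1/(-85915 + (2 - 64020)) = 1/(-85915 - 64018) = 1/(-149933) = -1/149933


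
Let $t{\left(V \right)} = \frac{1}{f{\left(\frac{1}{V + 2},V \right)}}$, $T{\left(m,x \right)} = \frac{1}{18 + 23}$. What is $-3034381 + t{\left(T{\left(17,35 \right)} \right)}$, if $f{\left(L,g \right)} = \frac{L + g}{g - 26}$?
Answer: $- \frac{1784245493}{588} \approx -3.0344 \cdot 10^{6}$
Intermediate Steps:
$T{\left(m,x \right)} = \frac{1}{41}$
$f{\left(L,g \right)} = \frac{L + g}{-26 + g}$
$t{\left(V \right)} = \frac{-26 + V}{V + \frac{1}{2 + V}}$ ($t{\left(V \right)} = \frac{1}{\frac{1}{-26 + V} \left(\frac{1}{V + 2} + V\right)} = \frac{1}{\frac{1}{-26 + V} \left(\frac{1}{2 + V} + V\right)} = \frac{1}{\frac{1}{-26 + V} \left(V + \frac{1}{2 + V}\right)} = \frac{-26 + V}{V + \frac{1}{2 + V}}$)
$-3034381 + t{\left(T{\left(17,35 \right)} \right)} = -3034381 + \frac{\left(-26 + \frac{1}{41}\right) \left(2 + \frac{1}{41}\right)}{1 + \frac{2 + \frac{1}{41}}{41}} = -3034381 + \frac{1}{1 + \frac{1}{41} \cdot \frac{83}{41}} \left(- \frac{1065}{41}\right) \frac{83}{41} = -3034381 + \frac{1}{1 + \frac{83}{1681}} \left(- \frac{1065}{41}\right) \frac{83}{41} = -3034381 + \frac{1}{\frac{1764}{1681}} \left(- \frac{1065}{41}\right) \frac{83}{41} = -3034381 + \frac{1681}{1764} \left(- \frac{1065}{41}\right) \frac{83}{41} = -3034381 - \frac{29465}{588} = - \frac{1784245493}{588}$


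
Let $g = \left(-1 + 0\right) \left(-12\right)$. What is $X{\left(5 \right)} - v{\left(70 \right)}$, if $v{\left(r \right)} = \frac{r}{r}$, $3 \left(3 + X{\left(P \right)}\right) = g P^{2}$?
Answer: $96$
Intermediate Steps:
$g = 12$ ($g = \left(-1\right) \left(-12\right) = 12$)
$X{\left(P \right)} = -3 + 4 P^{2}$ ($X{\left(P \right)} = -3 + \frac{12 P^{2}}{3} = -3 + 4 P^{2}$)
$v{\left(r \right)} = 1$
$X{\left(5 \right)} - v{\left(70 \right)} = \left(-3 + 4 \cdot 5^{2}\right) - 1 = \left(-3 + 4 \cdot 25\right) - 1 = \left(-3 + 100\right) - 1 = 97 - 1 = 96$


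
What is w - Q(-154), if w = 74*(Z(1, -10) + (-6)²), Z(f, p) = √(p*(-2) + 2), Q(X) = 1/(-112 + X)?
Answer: 708625/266 + 74*√22 ≈ 3011.1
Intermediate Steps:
Z(f, p) = √(2 - 2*p) (Z(f, p) = √(-2*p + 2) = √(2 - 2*p))
w = 2664 + 74*√22 (w = 74*(√(2 - 2*(-10)) + (-6)²) = 74*(√(2 + 20) + 36) = 74*(√22 + 36) = 74*(36 + √22) = 2664 + 74*√22 ≈ 3011.1)
w - Q(-154) = (2664 + 74*√22) - 1/(-112 - 154) = (2664 + 74*√22) - 1/(-266) = (2664 + 74*√22) - 1*(-1/266) = (2664 + 74*√22) + 1/266 = 708625/266 + 74*√22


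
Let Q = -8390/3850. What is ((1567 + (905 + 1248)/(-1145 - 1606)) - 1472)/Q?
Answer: -14255560/329727 ≈ -43.234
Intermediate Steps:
Q = -839/385 (Q = -8390*1/3850 = -839/385 ≈ -2.1792)
((1567 + (905 + 1248)/(-1145 - 1606)) - 1472)/Q = ((1567 + (905 + 1248)/(-1145 - 1606)) - 1472)/(-839/385) = ((1567 + 2153/(-2751)) - 1472)*(-385/839) = ((1567 + 2153*(-1/2751)) - 1472)*(-385/839) = ((1567 - 2153/2751) - 1472)*(-385/839) = (4308664/2751 - 1472)*(-385/839) = (259192/2751)*(-385/839) = -14255560/329727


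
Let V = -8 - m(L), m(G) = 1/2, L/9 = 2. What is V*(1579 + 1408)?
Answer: -50779/2 ≈ -25390.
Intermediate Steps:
L = 18 (L = 9*2 = 18)
m(G) = 1/2
V = -17/2 (V = -8 - 1*1/2 = -8 - 1/2 = -17/2 ≈ -8.5000)
V*(1579 + 1408) = -17*(1579 + 1408)/2 = -17/2*2987 = -50779/2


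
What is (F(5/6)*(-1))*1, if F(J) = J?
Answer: -⅚ ≈ -0.83333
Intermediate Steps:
(F(5/6)*(-1))*1 = ((5/6)*(-1))*1 = ((5*(⅙))*(-1))*1 = ((⅚)*(-1))*1 = -⅚*1 = -⅚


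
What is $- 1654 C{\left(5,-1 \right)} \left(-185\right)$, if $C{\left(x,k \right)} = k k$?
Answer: $305990$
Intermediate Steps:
$C{\left(x,k \right)} = k^{2}$
$- 1654 C{\left(5,-1 \right)} \left(-185\right) = - 1654 \left(-1\right)^{2} \left(-185\right) = - 1654 \cdot 1 \left(-185\right) = \left(-1654\right) \left(-185\right) = 305990$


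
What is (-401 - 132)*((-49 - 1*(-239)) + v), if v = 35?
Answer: -119925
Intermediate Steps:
(-401 - 132)*((-49 - 1*(-239)) + v) = (-401 - 132)*((-49 - 1*(-239)) + 35) = -533*((-49 + 239) + 35) = -533*(190 + 35) = -533*225 = -119925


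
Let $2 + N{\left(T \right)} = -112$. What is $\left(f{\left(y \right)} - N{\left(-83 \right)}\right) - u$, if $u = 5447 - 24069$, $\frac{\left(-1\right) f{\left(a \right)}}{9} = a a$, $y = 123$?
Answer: $-117425$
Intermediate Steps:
$N{\left(T \right)} = -114$ ($N{\left(T \right)} = -2 - 112 = -114$)
$f{\left(a \right)} = - 9 a^{2}$ ($f{\left(a \right)} = - 9 a a = - 9 a^{2}$)
$u = -18622$ ($u = 5447 - 24069 = -18622$)
$\left(f{\left(y \right)} - N{\left(-83 \right)}\right) - u = \left(- 9 \cdot 123^{2} - -114\right) - -18622 = \left(\left(-9\right) 15129 + 114\right) + 18622 = \left(-136161 + 114\right) + 18622 = -136047 + 18622 = -117425$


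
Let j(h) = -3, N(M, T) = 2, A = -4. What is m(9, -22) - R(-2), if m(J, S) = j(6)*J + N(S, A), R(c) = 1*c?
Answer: -23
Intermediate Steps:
R(c) = c
m(J, S) = 2 - 3*J (m(J, S) = -3*J + 2 = 2 - 3*J)
m(9, -22) - R(-2) = (2 - 3*9) - 1*(-2) = (2 - 27) + 2 = -25 + 2 = -23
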